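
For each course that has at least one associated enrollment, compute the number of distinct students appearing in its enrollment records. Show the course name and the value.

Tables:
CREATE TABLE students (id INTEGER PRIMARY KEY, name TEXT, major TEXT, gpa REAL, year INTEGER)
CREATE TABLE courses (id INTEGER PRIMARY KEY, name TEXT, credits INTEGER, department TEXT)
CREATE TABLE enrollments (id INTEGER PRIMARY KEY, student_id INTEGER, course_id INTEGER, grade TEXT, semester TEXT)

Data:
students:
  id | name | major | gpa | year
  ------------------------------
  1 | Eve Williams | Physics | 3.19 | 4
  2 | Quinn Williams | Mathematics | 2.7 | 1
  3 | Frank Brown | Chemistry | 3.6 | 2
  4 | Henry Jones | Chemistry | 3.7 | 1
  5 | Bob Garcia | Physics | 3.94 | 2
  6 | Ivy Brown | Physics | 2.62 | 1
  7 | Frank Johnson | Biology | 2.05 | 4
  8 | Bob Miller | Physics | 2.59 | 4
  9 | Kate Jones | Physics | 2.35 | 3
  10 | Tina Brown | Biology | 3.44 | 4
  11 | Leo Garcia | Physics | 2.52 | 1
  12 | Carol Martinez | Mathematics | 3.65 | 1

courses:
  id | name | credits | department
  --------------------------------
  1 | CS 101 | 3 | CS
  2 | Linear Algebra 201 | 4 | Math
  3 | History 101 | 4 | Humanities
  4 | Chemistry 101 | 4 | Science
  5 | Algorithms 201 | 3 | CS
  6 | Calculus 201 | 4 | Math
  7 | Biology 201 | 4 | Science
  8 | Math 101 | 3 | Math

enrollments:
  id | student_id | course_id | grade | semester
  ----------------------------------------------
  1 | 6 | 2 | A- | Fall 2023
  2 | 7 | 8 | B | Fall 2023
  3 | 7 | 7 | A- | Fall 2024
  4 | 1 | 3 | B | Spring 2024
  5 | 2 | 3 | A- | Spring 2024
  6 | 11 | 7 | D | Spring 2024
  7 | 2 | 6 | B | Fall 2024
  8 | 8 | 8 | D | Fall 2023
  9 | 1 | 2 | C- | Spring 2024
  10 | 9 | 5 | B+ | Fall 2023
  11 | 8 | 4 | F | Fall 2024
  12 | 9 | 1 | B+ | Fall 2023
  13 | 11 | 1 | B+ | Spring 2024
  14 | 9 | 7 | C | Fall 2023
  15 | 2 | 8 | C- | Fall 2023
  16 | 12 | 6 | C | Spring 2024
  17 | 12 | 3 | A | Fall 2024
SELECT p.name, COUNT(DISTINCT c.student_id) AS distinct_student_count FROM enrollments c JOIN courses p ON c.course_id = p.id GROUP BY p.id, p.name

Execution result:
name | distinct_student_count
CS 101 | 2
Linear Algebra 201 | 2
History 101 | 3
Chemistry 101 | 1
Algorithms 201 | 1
Calculus 201 | 2
Biology 201 | 3
Math 101 | 3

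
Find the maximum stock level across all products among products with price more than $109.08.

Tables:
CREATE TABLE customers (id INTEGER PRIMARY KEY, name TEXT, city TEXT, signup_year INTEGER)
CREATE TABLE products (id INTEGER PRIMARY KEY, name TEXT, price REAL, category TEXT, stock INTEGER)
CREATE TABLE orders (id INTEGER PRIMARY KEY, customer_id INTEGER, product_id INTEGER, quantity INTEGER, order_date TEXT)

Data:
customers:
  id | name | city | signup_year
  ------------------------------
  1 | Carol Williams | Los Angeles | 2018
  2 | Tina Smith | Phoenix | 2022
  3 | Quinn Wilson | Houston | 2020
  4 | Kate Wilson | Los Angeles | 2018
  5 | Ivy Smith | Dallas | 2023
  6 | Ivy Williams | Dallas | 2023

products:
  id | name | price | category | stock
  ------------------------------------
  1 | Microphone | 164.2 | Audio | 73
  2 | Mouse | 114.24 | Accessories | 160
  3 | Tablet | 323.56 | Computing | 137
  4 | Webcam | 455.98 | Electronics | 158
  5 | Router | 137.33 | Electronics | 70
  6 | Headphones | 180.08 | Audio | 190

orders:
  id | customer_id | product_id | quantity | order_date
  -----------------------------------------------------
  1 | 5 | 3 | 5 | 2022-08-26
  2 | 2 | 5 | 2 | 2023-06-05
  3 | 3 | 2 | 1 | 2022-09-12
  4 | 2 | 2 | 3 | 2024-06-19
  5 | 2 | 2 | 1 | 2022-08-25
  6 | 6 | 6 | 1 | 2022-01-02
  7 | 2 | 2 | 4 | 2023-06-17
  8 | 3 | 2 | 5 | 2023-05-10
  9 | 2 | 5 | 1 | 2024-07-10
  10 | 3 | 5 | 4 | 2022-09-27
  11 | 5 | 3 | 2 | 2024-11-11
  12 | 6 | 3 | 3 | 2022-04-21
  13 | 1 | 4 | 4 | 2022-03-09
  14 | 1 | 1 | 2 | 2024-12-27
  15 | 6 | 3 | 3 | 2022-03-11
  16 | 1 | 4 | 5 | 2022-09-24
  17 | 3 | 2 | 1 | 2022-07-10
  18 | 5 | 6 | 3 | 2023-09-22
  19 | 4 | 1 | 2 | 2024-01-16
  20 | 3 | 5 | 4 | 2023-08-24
SELECT MAX(stock) FROM products WHERE price > 109.08

Execution result:
190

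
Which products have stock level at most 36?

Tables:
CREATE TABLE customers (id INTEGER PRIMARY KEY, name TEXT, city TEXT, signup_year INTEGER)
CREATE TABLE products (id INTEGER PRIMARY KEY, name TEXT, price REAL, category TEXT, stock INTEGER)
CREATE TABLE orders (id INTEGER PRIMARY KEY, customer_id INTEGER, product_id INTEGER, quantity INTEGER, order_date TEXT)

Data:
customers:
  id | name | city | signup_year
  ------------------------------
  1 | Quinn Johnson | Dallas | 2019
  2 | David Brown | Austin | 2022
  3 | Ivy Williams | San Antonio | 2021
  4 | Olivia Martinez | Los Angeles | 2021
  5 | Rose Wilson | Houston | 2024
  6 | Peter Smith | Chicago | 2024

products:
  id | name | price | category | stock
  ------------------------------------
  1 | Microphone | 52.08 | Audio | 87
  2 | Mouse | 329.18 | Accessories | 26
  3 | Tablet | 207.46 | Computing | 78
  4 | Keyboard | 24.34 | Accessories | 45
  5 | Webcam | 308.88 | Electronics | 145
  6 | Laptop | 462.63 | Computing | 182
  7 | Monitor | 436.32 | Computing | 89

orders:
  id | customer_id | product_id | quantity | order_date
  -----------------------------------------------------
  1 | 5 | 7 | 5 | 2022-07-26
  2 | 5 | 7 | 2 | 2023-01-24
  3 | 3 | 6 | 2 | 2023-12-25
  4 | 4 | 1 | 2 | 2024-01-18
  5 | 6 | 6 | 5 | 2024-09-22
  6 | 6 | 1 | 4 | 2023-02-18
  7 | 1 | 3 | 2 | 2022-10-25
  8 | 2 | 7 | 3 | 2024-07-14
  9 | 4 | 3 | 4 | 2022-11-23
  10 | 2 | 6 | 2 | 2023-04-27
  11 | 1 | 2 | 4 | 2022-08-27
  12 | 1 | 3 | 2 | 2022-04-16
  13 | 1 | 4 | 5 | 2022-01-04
SELECT name, stock FROM products WHERE stock <= 36

Execution result:
name | stock
Mouse | 26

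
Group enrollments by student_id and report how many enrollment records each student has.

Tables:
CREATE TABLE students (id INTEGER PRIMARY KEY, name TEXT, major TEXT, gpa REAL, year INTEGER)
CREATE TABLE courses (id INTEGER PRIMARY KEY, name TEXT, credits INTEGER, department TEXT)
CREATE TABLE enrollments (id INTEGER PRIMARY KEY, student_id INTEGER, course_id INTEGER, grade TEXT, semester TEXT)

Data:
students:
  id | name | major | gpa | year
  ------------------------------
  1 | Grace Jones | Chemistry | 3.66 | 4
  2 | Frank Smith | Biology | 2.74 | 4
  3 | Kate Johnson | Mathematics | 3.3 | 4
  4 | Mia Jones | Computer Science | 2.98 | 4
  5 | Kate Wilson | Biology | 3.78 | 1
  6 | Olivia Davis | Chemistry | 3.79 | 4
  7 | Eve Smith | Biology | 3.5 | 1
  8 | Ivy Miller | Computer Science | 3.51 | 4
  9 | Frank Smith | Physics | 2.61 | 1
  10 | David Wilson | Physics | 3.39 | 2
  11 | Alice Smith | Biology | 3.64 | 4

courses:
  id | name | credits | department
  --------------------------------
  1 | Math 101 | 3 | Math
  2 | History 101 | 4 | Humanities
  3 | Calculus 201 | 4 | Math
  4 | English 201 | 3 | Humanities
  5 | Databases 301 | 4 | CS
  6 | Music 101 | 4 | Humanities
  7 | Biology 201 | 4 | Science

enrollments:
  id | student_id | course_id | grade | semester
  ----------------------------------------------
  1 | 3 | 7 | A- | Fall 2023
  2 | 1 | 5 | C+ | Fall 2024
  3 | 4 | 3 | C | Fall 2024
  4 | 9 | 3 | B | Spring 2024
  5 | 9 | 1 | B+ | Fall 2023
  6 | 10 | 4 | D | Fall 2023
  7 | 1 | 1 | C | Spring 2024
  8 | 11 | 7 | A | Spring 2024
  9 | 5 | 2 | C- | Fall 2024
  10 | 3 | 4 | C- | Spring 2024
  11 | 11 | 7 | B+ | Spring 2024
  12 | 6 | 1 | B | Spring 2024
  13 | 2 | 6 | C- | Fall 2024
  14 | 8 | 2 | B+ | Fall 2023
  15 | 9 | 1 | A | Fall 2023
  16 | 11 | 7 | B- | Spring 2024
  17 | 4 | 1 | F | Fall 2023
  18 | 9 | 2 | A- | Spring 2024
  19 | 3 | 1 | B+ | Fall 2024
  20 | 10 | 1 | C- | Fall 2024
SELECT student_id, COUNT(*) AS enrollment_count FROM enrollments GROUP BY student_id

Execution result:
student_id | enrollment_count
1 | 2
2 | 1
3 | 3
4 | 2
5 | 1
6 | 1
8 | 1
9 | 4
10 | 2
11 | 3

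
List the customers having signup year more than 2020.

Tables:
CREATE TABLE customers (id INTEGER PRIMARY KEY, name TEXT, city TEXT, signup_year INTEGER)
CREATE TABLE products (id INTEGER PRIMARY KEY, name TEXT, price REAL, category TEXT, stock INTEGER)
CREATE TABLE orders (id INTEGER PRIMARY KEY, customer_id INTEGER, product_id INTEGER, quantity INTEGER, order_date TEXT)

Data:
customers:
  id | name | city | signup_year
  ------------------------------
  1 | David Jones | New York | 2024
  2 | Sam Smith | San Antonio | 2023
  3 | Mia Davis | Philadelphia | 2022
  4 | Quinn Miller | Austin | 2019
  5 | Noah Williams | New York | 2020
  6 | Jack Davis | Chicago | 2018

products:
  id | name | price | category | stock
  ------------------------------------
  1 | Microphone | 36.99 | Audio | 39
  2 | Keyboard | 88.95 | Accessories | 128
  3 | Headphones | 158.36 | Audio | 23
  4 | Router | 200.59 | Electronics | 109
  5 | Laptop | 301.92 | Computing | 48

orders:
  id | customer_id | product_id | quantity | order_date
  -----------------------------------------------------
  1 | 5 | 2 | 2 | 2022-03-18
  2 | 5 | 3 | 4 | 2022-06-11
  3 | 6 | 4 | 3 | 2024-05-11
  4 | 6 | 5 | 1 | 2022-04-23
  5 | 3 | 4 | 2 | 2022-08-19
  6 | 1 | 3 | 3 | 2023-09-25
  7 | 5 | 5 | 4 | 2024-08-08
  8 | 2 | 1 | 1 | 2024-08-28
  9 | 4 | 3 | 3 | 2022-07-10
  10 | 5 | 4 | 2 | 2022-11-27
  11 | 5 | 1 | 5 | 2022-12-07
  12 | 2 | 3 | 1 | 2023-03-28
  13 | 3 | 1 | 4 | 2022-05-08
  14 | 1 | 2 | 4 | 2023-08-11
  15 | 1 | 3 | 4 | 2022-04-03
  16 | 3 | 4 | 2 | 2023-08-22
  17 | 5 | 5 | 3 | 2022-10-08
SELECT name, signup_year FROM customers WHERE signup_year > 2020

Execution result:
name | signup_year
David Jones | 2024
Sam Smith | 2023
Mia Davis | 2022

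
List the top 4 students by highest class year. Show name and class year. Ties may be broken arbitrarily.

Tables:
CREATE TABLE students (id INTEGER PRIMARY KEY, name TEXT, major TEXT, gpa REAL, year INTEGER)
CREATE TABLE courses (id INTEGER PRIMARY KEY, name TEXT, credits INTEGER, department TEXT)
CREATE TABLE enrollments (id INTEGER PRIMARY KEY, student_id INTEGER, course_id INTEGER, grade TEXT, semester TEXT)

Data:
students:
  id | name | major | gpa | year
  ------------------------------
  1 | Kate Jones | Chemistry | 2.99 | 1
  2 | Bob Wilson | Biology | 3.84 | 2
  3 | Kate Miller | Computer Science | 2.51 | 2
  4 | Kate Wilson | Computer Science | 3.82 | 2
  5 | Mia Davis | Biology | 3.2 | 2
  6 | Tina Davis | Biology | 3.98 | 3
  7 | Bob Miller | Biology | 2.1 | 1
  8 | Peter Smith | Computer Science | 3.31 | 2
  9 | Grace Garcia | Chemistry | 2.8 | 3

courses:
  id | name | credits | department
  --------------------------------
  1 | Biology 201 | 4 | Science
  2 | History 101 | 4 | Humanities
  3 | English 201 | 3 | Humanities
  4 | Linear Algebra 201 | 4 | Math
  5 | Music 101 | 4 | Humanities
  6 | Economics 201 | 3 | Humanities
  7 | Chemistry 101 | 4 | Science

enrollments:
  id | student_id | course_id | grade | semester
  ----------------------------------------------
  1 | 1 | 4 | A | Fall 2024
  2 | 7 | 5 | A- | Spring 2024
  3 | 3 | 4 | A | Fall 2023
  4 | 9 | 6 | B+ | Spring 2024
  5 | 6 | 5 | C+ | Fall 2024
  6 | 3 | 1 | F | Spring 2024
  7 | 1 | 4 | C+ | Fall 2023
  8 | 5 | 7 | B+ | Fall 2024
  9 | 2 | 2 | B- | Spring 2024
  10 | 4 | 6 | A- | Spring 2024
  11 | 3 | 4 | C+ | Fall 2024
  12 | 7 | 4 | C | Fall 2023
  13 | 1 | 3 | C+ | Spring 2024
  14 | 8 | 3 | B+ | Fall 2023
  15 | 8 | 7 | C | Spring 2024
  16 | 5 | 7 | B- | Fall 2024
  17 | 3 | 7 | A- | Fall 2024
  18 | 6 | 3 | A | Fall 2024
SELECT name, year FROM students ORDER BY year DESC LIMIT 4

Execution result:
name | year
Tina Davis | 3
Grace Garcia | 3
Bob Wilson | 2
Kate Miller | 2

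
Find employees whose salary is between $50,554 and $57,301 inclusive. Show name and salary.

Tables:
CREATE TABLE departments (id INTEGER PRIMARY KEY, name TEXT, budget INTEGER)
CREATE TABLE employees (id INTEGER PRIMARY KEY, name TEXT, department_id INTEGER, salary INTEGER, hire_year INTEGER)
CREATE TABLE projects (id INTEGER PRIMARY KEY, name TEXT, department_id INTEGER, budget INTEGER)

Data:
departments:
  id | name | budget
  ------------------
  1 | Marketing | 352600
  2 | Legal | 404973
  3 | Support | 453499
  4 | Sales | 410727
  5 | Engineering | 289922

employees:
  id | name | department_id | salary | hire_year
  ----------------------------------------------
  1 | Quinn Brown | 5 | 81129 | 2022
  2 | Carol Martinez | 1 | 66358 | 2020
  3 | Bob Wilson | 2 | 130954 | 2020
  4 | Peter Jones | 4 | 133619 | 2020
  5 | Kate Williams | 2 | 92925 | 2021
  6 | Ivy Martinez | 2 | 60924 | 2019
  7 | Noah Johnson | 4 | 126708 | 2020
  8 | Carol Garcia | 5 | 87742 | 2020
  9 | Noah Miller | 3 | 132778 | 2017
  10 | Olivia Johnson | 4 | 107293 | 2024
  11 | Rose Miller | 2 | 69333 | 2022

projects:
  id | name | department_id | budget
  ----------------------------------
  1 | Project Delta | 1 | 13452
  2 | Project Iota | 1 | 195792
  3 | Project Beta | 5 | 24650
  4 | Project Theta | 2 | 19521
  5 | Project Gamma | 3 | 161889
SELECT name, salary FROM employees WHERE salary BETWEEN 50554 AND 57301

Execution result:
(no rows)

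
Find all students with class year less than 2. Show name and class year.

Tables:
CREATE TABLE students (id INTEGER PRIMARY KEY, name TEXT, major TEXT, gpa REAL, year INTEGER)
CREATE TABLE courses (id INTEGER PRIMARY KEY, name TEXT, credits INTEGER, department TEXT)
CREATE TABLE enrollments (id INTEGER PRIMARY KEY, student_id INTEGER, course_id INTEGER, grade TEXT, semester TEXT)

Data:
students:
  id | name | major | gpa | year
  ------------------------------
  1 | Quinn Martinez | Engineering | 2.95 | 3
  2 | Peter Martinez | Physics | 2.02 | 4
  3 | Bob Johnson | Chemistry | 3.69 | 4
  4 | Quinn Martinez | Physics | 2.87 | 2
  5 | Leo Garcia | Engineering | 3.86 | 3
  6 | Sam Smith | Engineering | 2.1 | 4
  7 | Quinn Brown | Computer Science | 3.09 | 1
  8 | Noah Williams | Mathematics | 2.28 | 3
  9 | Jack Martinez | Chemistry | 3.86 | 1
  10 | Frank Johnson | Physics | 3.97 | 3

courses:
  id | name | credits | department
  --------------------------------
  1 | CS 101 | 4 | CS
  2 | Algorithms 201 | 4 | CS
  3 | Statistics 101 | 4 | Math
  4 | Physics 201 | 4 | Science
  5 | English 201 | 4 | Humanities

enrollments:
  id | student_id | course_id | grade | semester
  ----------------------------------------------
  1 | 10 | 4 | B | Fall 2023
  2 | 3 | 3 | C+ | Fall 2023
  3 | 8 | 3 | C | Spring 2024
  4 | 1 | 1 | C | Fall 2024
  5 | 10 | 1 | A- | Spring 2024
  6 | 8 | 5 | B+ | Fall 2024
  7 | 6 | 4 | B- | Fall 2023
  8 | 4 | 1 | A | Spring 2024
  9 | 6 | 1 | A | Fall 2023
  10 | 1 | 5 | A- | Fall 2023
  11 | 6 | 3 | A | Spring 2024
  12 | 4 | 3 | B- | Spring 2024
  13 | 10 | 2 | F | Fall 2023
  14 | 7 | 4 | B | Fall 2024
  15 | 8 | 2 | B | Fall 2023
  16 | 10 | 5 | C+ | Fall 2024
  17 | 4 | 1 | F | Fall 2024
SELECT name, year FROM students WHERE year < 2

Execution result:
name | year
Quinn Brown | 1
Jack Martinez | 1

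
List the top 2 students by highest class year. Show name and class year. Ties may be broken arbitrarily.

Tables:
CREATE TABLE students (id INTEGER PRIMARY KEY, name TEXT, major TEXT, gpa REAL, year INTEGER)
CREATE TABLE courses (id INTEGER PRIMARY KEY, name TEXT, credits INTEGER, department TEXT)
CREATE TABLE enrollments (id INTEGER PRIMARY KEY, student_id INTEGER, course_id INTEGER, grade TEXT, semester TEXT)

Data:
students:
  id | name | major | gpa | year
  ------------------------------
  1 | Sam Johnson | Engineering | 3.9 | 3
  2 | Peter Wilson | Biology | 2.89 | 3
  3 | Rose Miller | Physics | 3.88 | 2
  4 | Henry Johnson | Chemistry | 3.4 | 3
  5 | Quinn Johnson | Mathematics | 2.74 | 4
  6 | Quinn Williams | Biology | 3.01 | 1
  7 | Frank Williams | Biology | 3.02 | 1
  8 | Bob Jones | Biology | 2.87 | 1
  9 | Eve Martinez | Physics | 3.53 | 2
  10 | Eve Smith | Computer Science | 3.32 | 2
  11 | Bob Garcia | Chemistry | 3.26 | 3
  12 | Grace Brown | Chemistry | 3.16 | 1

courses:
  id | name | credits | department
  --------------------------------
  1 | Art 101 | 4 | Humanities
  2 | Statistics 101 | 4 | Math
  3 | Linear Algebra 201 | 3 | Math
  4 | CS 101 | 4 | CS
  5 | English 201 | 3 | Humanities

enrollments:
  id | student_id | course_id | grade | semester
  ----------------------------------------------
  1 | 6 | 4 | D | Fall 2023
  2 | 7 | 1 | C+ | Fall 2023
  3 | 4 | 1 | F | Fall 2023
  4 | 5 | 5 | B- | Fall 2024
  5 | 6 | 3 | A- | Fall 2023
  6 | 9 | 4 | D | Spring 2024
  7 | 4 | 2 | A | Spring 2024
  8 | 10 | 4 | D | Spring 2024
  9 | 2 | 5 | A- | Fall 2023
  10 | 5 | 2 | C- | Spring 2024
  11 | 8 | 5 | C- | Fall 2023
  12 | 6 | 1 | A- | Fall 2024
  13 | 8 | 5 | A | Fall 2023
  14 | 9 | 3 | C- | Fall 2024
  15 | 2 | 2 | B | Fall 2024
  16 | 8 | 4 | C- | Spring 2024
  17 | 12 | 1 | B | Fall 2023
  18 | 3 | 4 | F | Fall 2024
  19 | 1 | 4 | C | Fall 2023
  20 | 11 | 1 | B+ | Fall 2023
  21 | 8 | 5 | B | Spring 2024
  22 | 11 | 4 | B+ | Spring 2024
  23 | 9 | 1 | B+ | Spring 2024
SELECT name, year FROM students ORDER BY year DESC LIMIT 2

Execution result:
name | year
Quinn Johnson | 4
Sam Johnson | 3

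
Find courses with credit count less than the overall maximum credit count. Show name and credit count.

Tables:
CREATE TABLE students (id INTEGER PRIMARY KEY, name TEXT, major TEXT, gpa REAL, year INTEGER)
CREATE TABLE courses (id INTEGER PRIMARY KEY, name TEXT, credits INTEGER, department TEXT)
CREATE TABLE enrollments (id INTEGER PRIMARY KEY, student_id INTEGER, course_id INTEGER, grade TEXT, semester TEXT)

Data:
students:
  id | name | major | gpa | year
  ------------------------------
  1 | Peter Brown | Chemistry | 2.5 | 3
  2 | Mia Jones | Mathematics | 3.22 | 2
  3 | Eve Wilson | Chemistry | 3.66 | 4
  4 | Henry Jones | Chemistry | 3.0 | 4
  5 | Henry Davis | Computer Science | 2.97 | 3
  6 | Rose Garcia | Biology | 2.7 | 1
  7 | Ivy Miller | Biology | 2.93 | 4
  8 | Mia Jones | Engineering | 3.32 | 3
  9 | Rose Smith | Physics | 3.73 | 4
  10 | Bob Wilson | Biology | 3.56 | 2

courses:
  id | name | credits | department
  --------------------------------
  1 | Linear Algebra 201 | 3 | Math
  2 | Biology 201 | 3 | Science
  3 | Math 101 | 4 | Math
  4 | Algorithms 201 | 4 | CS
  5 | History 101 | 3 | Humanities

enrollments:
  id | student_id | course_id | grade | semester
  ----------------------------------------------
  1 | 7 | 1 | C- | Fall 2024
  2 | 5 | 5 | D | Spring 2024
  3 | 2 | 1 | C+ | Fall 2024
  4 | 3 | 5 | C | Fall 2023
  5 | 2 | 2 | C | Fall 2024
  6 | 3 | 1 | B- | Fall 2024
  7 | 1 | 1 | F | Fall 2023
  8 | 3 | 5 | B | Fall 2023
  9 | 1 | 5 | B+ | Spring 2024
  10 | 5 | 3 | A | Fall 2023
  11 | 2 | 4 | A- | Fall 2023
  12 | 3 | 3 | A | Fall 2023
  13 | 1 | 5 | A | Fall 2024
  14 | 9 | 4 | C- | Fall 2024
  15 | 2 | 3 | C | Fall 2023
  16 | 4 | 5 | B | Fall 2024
SELECT name, credits FROM courses WHERE credits < (SELECT MAX(credits) FROM courses)

Execution result:
name | credits
Linear Algebra 201 | 3
Biology 201 | 3
History 101 | 3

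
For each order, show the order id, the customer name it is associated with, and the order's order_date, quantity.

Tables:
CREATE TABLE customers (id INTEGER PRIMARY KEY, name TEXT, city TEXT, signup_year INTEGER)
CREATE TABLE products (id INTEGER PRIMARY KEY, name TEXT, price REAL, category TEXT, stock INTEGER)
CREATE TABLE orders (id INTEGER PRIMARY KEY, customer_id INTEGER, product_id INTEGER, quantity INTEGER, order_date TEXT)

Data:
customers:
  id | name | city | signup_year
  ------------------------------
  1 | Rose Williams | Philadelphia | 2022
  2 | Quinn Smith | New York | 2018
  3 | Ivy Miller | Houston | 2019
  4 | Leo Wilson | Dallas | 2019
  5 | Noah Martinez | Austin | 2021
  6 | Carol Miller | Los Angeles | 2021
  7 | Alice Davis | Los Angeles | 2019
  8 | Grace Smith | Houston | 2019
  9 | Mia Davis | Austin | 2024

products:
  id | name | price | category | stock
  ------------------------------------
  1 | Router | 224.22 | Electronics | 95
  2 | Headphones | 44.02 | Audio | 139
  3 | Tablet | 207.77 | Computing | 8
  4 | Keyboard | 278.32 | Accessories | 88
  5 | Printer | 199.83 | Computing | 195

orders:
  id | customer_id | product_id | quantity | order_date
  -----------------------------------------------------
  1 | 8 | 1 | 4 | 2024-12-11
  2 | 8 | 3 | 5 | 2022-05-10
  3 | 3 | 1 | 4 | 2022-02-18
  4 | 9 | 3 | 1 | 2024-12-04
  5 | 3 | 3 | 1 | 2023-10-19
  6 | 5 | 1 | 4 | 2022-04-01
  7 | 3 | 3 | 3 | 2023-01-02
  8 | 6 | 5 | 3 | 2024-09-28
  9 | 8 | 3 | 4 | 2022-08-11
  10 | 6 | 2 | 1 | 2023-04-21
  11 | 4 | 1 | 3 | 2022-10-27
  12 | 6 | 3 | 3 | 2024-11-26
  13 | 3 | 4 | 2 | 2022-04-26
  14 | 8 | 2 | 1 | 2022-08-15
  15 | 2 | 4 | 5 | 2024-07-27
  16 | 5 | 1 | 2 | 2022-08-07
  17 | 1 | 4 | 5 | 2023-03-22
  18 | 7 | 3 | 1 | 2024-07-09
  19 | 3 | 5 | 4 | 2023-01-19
SELECT c.id, p.name AS customer, c.order_date, c.quantity FROM orders c JOIN customers p ON c.customer_id = p.id

Execution result:
id | customer | order_date | quantity
1 | Grace Smith | 2024-12-11 | 4
2 | Grace Smith | 2022-05-10 | 5
3 | Ivy Miller | 2022-02-18 | 4
4 | Mia Davis | 2024-12-04 | 1
5 | Ivy Miller | 2023-10-19 | 1
6 | Noah Martinez | 2022-04-01 | 4
7 | Ivy Miller | 2023-01-02 | 3
8 | Carol Miller | 2024-09-28 | 3
9 | Grace Smith | 2022-08-11 | 4
10 | Carol Miller | 2023-04-21 | 1
11 | Leo Wilson | 2022-10-27 | 3
12 | Carol Miller | 2024-11-26 | 3
13 | Ivy Miller | 2022-04-26 | 2
14 | Grace Smith | 2022-08-15 | 1
15 | Quinn Smith | 2024-07-27 | 5
16 | Noah Martinez | 2022-08-07 | 2
17 | Rose Williams | 2023-03-22 | 5
18 | Alice Davis | 2024-07-09 | 1
19 | Ivy Miller | 2023-01-19 | 4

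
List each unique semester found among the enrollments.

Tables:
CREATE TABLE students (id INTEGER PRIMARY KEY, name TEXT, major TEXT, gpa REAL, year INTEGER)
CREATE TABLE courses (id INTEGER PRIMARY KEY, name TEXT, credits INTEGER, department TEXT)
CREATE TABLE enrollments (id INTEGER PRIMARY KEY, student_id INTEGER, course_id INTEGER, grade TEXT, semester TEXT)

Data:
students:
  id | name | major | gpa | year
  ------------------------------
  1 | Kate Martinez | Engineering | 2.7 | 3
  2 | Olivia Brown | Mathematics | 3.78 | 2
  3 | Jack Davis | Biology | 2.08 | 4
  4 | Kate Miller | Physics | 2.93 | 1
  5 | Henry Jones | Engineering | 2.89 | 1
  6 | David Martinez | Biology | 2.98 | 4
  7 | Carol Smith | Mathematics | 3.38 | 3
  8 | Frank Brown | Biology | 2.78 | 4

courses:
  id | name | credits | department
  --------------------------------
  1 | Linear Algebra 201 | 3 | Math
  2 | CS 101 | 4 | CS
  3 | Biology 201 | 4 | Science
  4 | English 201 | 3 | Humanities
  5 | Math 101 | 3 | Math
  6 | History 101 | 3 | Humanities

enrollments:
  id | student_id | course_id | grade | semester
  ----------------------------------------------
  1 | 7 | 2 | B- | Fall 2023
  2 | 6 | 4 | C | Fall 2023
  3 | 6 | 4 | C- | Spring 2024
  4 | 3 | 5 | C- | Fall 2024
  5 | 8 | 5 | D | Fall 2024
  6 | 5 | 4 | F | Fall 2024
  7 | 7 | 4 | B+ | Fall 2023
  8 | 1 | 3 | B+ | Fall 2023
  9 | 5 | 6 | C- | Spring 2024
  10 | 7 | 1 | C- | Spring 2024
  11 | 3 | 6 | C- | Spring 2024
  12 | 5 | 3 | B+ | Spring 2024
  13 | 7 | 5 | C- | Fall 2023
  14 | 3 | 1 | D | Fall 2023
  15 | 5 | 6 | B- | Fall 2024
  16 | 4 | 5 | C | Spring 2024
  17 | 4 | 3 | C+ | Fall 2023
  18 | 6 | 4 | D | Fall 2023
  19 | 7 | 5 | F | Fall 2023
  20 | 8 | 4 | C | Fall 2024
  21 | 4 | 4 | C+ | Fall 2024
SELECT DISTINCT semester FROM enrollments

Execution result:
semester
Fall 2023
Spring 2024
Fall 2024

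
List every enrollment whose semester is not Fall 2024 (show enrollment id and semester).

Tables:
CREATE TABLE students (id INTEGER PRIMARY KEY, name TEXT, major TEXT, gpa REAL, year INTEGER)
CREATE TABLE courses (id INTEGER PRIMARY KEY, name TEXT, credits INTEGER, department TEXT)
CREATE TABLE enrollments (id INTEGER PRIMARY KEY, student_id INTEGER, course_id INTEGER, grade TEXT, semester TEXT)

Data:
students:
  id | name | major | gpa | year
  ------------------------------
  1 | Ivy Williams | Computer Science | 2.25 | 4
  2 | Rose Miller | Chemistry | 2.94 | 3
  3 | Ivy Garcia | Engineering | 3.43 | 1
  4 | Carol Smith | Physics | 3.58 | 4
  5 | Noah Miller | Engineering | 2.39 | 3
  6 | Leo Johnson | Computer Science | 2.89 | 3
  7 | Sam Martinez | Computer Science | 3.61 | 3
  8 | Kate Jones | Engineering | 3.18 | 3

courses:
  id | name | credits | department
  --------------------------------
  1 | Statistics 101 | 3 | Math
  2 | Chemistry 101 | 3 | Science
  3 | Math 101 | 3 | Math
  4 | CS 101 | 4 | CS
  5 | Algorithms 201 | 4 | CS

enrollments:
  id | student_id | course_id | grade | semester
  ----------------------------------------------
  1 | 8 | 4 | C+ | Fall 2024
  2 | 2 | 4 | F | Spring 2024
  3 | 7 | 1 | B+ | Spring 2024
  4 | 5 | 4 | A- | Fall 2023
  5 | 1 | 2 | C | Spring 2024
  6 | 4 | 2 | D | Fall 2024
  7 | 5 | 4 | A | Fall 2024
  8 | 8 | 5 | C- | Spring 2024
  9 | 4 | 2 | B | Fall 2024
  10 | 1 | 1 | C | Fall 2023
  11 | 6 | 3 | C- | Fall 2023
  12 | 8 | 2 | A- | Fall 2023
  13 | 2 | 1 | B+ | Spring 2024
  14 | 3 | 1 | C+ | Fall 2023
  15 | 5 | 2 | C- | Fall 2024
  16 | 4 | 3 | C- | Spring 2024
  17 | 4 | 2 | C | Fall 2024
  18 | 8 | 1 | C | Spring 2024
SELECT id, semester FROM enrollments WHERE semester <> 'Fall 2024'

Execution result:
id | semester
2 | Spring 2024
3 | Spring 2024
4 | Fall 2023
5 | Spring 2024
8 | Spring 2024
10 | Fall 2023
11 | Fall 2023
12 | Fall 2023
13 | Spring 2024
14 | Fall 2023
16 | Spring 2024
18 | Spring 2024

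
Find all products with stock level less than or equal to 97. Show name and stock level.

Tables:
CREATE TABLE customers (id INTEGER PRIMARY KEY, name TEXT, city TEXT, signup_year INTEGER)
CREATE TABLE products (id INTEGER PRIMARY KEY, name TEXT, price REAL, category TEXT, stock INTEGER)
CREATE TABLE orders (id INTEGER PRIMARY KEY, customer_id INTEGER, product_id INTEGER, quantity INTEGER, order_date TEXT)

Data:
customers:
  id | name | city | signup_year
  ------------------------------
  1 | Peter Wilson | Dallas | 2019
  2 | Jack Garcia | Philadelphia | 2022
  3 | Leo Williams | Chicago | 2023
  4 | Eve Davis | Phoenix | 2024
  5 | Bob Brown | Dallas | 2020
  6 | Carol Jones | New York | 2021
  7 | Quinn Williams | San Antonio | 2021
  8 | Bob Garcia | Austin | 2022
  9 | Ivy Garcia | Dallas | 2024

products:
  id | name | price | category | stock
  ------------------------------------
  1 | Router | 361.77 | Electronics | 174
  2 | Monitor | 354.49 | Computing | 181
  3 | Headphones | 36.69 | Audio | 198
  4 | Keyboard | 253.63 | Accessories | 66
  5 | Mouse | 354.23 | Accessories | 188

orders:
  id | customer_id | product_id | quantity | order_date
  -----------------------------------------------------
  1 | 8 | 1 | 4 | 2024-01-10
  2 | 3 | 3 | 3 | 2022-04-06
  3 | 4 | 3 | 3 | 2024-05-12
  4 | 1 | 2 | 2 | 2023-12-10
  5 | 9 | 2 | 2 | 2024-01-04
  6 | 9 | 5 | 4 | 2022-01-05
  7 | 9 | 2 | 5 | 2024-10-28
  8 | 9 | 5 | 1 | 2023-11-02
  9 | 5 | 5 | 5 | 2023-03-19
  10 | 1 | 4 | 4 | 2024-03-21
SELECT name, stock FROM products WHERE stock <= 97

Execution result:
name | stock
Keyboard | 66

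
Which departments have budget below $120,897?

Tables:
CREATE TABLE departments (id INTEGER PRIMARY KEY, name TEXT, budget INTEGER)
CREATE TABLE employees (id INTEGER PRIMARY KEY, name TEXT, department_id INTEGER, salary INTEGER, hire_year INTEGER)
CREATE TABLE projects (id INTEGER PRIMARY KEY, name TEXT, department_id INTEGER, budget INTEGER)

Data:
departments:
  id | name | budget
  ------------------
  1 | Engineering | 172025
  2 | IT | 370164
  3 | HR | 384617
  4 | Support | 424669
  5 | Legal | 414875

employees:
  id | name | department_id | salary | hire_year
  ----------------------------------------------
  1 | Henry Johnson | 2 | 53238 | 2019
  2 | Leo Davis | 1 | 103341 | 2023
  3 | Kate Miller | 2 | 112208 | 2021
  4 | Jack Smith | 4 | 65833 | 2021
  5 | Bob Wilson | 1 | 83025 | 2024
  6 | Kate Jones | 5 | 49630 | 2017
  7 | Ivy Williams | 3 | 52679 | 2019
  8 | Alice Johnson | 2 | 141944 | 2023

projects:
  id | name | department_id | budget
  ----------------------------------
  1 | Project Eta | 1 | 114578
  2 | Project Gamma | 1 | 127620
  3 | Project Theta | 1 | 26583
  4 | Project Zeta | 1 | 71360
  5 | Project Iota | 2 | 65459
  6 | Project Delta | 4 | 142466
SELECT name, budget FROM departments WHERE budget < 120897

Execution result:
(no rows)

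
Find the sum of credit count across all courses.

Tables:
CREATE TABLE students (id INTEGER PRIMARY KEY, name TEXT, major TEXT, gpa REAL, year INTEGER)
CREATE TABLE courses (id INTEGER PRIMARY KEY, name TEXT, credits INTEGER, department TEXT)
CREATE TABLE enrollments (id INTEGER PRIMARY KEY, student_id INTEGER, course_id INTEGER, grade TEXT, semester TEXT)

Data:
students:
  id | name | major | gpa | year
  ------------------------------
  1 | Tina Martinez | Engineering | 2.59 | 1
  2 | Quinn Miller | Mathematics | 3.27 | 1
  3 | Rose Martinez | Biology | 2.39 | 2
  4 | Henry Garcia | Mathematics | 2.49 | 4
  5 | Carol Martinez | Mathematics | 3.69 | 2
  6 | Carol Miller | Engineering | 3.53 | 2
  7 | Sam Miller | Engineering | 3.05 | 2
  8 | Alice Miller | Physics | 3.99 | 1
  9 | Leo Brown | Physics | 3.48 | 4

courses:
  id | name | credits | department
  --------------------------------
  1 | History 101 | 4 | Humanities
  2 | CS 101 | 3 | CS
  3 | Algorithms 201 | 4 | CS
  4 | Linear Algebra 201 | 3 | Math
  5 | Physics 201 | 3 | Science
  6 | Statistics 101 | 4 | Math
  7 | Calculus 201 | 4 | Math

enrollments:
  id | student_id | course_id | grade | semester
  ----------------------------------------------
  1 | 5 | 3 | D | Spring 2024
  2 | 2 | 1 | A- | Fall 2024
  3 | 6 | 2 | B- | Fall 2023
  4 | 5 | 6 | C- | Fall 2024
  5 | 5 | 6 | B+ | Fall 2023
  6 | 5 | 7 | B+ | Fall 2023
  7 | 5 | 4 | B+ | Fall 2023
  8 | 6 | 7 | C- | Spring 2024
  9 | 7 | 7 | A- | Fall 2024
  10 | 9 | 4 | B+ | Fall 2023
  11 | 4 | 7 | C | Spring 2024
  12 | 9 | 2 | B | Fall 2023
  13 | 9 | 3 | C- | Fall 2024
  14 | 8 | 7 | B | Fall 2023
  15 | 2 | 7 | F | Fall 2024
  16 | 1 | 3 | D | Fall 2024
SELECT SUM(credits) FROM courses

Execution result:
25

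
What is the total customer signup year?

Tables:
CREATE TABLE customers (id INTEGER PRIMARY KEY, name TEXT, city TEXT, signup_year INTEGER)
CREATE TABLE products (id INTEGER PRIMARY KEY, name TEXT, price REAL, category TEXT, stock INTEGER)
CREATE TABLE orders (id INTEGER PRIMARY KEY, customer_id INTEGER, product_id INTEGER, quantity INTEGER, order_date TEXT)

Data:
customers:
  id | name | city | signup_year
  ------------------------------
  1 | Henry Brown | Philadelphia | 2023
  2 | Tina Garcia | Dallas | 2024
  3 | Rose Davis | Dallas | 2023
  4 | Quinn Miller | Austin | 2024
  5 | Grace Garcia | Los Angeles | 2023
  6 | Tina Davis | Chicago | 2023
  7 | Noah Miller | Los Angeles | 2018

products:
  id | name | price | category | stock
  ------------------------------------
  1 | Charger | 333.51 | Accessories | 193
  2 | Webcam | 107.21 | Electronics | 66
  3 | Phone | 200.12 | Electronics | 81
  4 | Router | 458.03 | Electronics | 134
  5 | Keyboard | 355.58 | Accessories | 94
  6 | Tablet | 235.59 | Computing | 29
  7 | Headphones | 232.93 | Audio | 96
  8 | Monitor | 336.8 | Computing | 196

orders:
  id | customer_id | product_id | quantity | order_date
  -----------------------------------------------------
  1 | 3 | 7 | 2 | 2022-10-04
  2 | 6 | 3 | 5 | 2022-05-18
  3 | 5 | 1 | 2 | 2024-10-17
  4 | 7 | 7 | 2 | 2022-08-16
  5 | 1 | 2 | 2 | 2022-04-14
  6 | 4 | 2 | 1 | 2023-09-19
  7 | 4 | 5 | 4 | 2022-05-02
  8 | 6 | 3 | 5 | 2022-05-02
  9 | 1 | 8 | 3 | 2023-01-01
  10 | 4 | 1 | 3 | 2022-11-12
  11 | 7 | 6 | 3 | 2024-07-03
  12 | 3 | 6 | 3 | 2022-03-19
SELECT SUM(signup_year) FROM customers

Execution result:
14158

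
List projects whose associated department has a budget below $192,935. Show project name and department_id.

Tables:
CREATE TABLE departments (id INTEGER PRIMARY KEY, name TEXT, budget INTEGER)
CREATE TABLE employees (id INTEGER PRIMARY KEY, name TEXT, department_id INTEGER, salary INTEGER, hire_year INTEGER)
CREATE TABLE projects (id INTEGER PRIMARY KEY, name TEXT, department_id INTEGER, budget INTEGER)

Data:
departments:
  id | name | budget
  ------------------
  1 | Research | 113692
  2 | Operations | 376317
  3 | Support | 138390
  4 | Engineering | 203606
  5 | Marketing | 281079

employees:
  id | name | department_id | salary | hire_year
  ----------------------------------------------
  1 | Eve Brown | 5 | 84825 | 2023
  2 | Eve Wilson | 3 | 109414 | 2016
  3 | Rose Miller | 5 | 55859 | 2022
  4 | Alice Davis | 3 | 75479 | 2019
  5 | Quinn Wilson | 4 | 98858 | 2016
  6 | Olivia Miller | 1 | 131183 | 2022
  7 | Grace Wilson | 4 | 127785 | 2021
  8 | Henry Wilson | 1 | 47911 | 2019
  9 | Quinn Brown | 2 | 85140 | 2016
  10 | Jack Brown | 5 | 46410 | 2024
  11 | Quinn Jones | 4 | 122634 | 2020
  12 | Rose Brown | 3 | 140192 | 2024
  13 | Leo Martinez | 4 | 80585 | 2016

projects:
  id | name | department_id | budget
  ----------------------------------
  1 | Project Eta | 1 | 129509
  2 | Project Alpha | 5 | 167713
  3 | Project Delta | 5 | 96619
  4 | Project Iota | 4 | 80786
SELECT name, department_id FROM projects WHERE department_id IN (SELECT id FROM departments WHERE budget < 192935)

Execution result:
name | department_id
Project Eta | 1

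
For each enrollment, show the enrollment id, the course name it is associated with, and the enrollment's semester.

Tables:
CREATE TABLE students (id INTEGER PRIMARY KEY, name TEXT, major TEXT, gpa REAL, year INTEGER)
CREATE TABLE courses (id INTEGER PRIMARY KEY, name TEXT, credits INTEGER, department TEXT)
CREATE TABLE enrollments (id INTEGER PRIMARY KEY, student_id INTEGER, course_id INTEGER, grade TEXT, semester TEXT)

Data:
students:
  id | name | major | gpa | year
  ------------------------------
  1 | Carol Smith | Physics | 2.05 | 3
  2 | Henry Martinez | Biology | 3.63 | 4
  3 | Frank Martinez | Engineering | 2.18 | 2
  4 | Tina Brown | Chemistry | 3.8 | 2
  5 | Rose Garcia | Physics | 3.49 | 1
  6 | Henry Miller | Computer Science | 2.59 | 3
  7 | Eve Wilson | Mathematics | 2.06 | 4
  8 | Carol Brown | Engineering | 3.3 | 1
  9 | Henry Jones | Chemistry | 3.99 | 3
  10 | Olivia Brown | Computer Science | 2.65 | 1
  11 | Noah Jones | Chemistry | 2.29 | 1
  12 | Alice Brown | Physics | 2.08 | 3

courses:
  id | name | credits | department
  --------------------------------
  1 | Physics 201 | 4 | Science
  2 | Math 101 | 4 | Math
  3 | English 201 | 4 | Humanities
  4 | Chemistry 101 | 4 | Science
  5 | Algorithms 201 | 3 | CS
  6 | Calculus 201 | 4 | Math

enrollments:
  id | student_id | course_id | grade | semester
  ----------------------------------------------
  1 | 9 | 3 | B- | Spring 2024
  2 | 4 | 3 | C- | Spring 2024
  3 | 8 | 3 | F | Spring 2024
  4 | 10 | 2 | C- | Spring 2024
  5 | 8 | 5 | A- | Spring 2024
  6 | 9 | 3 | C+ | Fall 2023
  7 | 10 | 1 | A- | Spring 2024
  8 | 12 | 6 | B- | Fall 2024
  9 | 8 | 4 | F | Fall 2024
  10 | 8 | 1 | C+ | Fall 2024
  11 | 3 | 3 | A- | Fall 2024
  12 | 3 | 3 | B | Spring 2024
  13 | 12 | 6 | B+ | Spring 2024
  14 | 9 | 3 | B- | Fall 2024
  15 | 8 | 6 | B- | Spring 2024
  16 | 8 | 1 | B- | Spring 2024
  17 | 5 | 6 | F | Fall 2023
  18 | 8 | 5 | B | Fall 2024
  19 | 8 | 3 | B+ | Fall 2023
SELECT c.id, p.name AS course, c.semester FROM enrollments c JOIN courses p ON c.course_id = p.id

Execution result:
id | course | semester
1 | English 201 | Spring 2024
2 | English 201 | Spring 2024
3 | English 201 | Spring 2024
4 | Math 101 | Spring 2024
5 | Algorithms 201 | Spring 2024
6 | English 201 | Fall 2023
7 | Physics 201 | Spring 2024
8 | Calculus 201 | Fall 2024
9 | Chemistry 101 | Fall 2024
10 | Physics 201 | Fall 2024
11 | English 201 | Fall 2024
12 | English 201 | Spring 2024
13 | Calculus 201 | Spring 2024
14 | English 201 | Fall 2024
15 | Calculus 201 | Spring 2024
16 | Physics 201 | Spring 2024
17 | Calculus 201 | Fall 2023
18 | Algorithms 201 | Fall 2024
19 | English 201 | Fall 2023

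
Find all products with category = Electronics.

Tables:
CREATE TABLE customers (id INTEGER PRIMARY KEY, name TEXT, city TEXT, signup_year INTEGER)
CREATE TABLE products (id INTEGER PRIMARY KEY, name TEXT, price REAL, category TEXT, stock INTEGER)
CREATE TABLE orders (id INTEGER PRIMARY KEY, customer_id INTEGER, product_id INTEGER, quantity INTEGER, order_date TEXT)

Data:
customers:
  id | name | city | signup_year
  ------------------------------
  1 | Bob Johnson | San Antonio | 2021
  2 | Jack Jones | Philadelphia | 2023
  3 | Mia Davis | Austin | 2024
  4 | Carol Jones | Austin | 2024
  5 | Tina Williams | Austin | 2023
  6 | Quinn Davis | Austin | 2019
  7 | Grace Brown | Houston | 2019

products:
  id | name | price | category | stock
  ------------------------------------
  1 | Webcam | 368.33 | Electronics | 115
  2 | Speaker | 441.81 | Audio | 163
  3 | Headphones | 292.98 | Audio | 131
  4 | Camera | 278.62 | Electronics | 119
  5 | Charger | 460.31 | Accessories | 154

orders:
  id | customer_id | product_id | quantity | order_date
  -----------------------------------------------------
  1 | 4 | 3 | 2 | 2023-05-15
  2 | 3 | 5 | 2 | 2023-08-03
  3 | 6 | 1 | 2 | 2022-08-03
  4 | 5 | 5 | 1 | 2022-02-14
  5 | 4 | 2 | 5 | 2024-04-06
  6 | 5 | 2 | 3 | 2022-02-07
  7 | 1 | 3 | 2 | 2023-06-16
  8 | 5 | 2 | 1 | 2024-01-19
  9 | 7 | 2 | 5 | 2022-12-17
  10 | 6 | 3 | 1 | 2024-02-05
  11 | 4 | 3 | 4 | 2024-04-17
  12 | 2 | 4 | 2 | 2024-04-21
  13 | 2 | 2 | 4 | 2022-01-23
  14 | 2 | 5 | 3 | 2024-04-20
SELECT name, category FROM products WHERE category = 'Electronics'

Execution result:
name | category
Webcam | Electronics
Camera | Electronics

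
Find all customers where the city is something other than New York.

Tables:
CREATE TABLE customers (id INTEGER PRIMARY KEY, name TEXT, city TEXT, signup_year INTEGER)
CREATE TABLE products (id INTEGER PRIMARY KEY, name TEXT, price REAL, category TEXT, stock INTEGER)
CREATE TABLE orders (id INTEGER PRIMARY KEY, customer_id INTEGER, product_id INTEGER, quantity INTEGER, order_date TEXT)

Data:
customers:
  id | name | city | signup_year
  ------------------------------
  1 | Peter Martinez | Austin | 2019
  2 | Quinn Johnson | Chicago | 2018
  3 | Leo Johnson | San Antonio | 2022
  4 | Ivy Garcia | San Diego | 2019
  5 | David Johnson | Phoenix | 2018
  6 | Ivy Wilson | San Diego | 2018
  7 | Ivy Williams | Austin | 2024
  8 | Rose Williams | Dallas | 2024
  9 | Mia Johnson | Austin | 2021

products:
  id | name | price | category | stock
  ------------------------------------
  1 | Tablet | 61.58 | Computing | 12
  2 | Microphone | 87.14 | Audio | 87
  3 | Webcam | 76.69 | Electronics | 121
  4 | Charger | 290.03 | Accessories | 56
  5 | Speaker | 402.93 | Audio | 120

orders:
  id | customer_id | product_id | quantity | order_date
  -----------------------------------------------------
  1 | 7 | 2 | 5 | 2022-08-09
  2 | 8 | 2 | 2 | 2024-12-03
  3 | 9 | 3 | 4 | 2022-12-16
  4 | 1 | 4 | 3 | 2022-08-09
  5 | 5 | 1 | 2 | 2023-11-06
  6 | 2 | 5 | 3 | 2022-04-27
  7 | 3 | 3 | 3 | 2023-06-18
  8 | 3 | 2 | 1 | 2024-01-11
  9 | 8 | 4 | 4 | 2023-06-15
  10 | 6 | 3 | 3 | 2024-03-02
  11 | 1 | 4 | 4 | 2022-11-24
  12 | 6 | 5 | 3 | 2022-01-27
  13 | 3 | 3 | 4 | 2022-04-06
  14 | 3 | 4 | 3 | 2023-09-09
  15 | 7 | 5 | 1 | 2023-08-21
SELECT name, city FROM customers WHERE city <> 'New York'

Execution result:
name | city
Peter Martinez | Austin
Quinn Johnson | Chicago
Leo Johnson | San Antonio
Ivy Garcia | San Diego
David Johnson | Phoenix
Ivy Wilson | San Diego
Ivy Williams | Austin
Rose Williams | Dallas
Mia Johnson | Austin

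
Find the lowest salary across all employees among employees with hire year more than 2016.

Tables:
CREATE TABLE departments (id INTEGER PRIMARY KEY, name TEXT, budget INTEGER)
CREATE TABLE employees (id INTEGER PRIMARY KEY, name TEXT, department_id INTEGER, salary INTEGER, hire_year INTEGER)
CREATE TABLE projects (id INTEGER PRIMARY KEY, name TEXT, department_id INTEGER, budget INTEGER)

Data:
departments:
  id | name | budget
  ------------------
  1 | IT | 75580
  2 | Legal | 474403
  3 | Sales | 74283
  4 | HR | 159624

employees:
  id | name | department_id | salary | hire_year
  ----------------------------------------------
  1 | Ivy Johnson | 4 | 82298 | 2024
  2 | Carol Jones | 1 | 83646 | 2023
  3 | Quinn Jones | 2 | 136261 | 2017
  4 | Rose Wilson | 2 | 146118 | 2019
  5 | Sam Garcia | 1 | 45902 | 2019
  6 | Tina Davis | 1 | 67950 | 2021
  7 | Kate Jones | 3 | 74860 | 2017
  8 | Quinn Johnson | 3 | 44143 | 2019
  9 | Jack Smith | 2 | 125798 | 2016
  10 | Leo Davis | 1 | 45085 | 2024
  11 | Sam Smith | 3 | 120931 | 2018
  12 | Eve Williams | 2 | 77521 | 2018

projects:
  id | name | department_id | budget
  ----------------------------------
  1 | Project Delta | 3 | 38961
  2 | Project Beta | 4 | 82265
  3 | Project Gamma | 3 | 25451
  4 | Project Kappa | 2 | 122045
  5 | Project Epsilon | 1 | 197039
SELECT MIN(salary) FROM employees WHERE hire_year > 2016

Execution result:
44143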